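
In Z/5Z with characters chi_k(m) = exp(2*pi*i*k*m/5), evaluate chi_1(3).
chi_1(3) = zeta_5^3 = exp(-4*I*pi/5)

Details: chi_1(3) = zeta_5^(1*3) = zeta_5^3. Since zeta_5^5 = 1, this equals zeta_5^3 = exp(2*pi*i*3/5) = exp(-4*I*pi/5).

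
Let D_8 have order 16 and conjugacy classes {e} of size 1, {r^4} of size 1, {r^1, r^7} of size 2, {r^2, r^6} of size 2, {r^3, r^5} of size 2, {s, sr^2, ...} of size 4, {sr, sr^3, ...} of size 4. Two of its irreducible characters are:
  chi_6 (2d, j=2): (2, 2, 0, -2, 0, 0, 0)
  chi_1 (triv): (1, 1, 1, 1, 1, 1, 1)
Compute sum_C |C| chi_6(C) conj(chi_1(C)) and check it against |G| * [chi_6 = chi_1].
Sum = 0; so <chi_6, chi_1> = 0 (distinct irreducibles are orthogonal).

Details: Compute term by term over conjugacy classes (|C| * chi_6(C) * conj(chi_1(C))):
  1*(2)*conj(1) + 1*(2)*conj(1) + 2*(0)*conj(1) + 2*(-2)*conj(1) + 2*(0)*conj(1) + 4*(0)*conj(1) + 4*(0)*conj(1)
  = (2) + (2) + (0) + (-4) + (0) + (0) + (0)
  = 0.
Dividing by |G| = 16 gives 0/16 = 0, matching the row-orthogonality relation <chi_6, chi_1> = [chi_6 = chi_1].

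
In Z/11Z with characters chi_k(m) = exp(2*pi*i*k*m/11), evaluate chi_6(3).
chi_6(3) = zeta_11^18 = exp(-8*I*pi/11)

chi_6(3) = zeta_11^(6*3) = zeta_11^18. Since zeta_11^11 = 1, this equals zeta_11^7 = exp(2*pi*i*7/11) = exp(-8*I*pi/11).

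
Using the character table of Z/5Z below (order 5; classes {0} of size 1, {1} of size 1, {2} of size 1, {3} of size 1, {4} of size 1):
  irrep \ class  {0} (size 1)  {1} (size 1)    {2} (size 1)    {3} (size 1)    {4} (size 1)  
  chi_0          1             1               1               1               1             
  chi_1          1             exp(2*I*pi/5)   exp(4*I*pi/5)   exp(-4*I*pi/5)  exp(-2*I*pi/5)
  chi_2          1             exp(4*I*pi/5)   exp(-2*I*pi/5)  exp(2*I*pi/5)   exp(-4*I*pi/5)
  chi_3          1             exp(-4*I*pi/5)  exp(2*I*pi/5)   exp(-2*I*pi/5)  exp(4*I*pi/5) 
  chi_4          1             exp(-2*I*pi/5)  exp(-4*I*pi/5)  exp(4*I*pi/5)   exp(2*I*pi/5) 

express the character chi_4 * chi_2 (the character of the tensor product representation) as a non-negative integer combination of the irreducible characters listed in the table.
chi_4 tensor chi_2 = chi_1 (all other irreducibles have multiplicity 0).

Derivation: The character of a tensor product is the pointwise product (chi_4 * chi_2)(C) = chi_4(C) * chi_2(C):
  {0}: (1)*(1), {1}: (exp(-2*I*pi/5))*(exp(4*I*pi/5)), {2}: (exp(-4*I*pi/5))*(exp(-2*I*pi/5)), {3}: (exp(4*I*pi/5))*(exp(2*I*pi/5)), {4}: (exp(2*I*pi/5))*(exp(-4*I*pi/5))
so (chi_4 * chi_2) takes values
  {0} -> 1, {1} -> exp(2*I*pi/5), {2} -> exp(4*I*pi/5), {3} -> exp(-4*I*pi/5), {4} -> exp(-2*I*pi/5).
Now take the inner product of this character with each irreducible chi from the table, <chi_4*chi_2, chi> = (1/5) sum_C |C| (chi_4*chi_2)(C) conj(chi(C)):
  <chi_4*chi_2, chi_0> = (1/5)[1*(1)*conj(1) + 1*(exp(2*I*pi/5))*conj(1) + 1*(exp(4*I*pi/5))*conj(1) + 1*(exp(-4*I*pi/5))*conj(1) + 1*(exp(-2*I*pi/5))*conj(1)]
      = (1/5)[(1) + (exp(2*I*pi/5)) + (exp(4*I*pi/5)) + (exp(-4*I*pi/5)) + (exp(-2*I*pi/5))] = 0/5 = 0
  <chi_4*chi_2, chi_1> = (1/5)[1*(1)*conj(1) + 1*(exp(2*I*pi/5))*conj(exp(2*I*pi/5)) + 1*(exp(4*I*pi/5))*conj(exp(4*I*pi/5)) + 1*(exp(-4*I*pi/5))*conj(exp(-4*I*pi/5)) + 1*(exp(-2*I*pi/5))*conj(exp(-2*I*pi/5))]
      = (1/5)[(1) + (1) + (1) + (1) + (1)] = 5/5 = 1
  <chi_4*chi_2, chi_2> = (1/5)[1*(1)*conj(1) + 1*(exp(2*I*pi/5))*conj(exp(4*I*pi/5)) + 1*(exp(4*I*pi/5))*conj(exp(-2*I*pi/5)) + 1*(exp(-4*I*pi/5))*conj(exp(2*I*pi/5)) + 1*(exp(-2*I*pi/5))*conj(exp(-4*I*pi/5))]
      = (1/5)[(1) + (exp(-2*I*pi/5)) + (exp(-4*I*pi/5)) + (exp(4*I*pi/5)) + (exp(2*I*pi/5))] = 0/5 = 0
  <chi_4*chi_2, chi_3> = (1/5)[1*(1)*conj(1) + 1*(exp(2*I*pi/5))*conj(exp(-4*I*pi/5)) + 1*(exp(4*I*pi/5))*conj(exp(2*I*pi/5)) + 1*(exp(-4*I*pi/5))*conj(exp(-2*I*pi/5)) + 1*(exp(-2*I*pi/5))*conj(exp(4*I*pi/5))]
      = (1/5)[(1) + (exp(-4*I*pi/5)) + (exp(2*I*pi/5)) + (exp(-2*I*pi/5)) + (exp(4*I*pi/5))] = 0/5 = 0
  <chi_4*chi_2, chi_4> = (1/5)[1*(1)*conj(1) + 1*(exp(2*I*pi/5))*conj(exp(-2*I*pi/5)) + 1*(exp(4*I*pi/5))*conj(exp(-4*I*pi/5)) + 1*(exp(-4*I*pi/5))*conj(exp(4*I*pi/5)) + 1*(exp(-2*I*pi/5))*conj(exp(2*I*pi/5))]
      = (1/5)[(1) + (exp(4*I*pi/5)) + (exp(-2*I*pi/5)) + (exp(2*I*pi/5)) + (exp(-4*I*pi/5))] = 0/5 = 0
(Exp terms are combined using exp(i*s)*conj(exp(i*t)) = exp(i*(s-t)), and sums of them are collapsed using the identity that for every m > 1 the m distinct m-th roots of unity sum to 0, e.g. 1 + exp(2*I*pi/3) + exp(-2*I*pi/3) = 0.)
Hence the multiplicities are chi_1: 1. Dimension check: dim(chi_4)*dim(chi_2) = 1*1 = 1 and sum (mult * dim) = 1*1 = 1.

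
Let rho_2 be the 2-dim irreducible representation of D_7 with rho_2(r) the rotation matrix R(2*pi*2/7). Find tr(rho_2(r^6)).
chi_{rho_2}(r^6) = 2*cos(2*pi*2*6/7) = -2*cos(3*pi/7)

Reasoning: rho_2(r^6) is rotation by angle 2*pi*2*6/7, whose trace is 2*cos(2*pi*2*6/7) = -2*cos(3*pi/7).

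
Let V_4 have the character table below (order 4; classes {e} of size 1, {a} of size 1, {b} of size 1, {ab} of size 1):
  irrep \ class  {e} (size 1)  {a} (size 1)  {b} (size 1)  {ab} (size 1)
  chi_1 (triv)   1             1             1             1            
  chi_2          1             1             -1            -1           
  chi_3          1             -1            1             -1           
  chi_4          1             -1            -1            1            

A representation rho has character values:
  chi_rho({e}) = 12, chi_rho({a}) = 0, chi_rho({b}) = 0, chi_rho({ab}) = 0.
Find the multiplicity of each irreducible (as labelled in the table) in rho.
Multiplicities: chi_1: 3, chi_2: 3, chi_3: 3, chi_4: 3.

Reasoning: Use <chi_rho, chi> = (1/|G|) sum_C |C| * chi_rho(C) * conj(chi(C)) with |G| = 4 for each irreducible chi in the table:
  <chi_rho, chi_1> = (1/4)[1*(12)*conj(1) + 1*(0)*conj(1) + 1*(0)*conj(1) + 1*(0)*conj(1)]
      = (1/4)[(12) + (0) + (0) + (0)] = 12/4 = 3
  <chi_rho, chi_2> = (1/4)[1*(12)*conj(1) + 1*(0)*conj(1) + 1*(0)*conj(-1) + 1*(0)*conj(-1)]
      = (1/4)[(12) + (0) + (0) + (0)] = 12/4 = 3
  <chi_rho, chi_3> = (1/4)[1*(12)*conj(1) + 1*(0)*conj(-1) + 1*(0)*conj(1) + 1*(0)*conj(-1)]
      = (1/4)[(12) + (0) + (0) + (0)] = 12/4 = 3
  <chi_rho, chi_4> = (1/4)[1*(12)*conj(1) + 1*(0)*conj(-1) + 1*(0)*conj(-1) + 1*(0)*conj(1)]
      = (1/4)[(12) + (0) + (0) + (0)] = 12/4 = 3
Dimension check: dim(rho) = sum (mult * dim) = 3*1 + 3*1 + 3*1 + 3*1 = 12 = chi_rho(e) = 12.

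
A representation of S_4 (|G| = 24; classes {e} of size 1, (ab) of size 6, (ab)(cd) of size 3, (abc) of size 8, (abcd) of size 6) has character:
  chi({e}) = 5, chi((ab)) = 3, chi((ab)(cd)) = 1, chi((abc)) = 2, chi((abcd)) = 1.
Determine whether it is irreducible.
Not irreducible (reducible): <chi, chi> = 5 > 1.

Solution. <chi, chi> = (1/|G|) sum_C |C| * |chi(C)|^2 = (1/24)[1*|5|^2 + 6*|3|^2 + 3*|1|^2 + 8*|2|^2 + 6*|1|^2]
  = (1/24)[(25) + (54) + (3) + (32) + (6)] = 120/24 = 5.
A character is irreducible iff <chi, chi> = 1, so this representation is reducible.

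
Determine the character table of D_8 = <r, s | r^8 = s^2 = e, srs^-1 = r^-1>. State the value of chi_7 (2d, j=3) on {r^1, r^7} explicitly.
Conjugacy classes: {e} of size 1, {r^4} of size 1, {r^1, r^7} of size 2, {r^2, r^6} of size 2, {r^3, r^5} of size 2, {s, sr^2, ...} of size 4, {sr, sr^3, ...} of size 4.
Character table:
  irrep \ class              {e} (size 1)  {r^4} (size 1)  {r^1, r^7} (size 2)  {r^2, r^6} (size 2)  {r^3, r^5} (size 2)  {s, sr^2, ...} (size 4)  {sr, sr^3, ...} (size 4)
  chi_1 (triv)               1             1               1                    1                    1                    1                        1                       
  chi_2 (sign: r->1, s->-1)  1             1               1                    1                    1                    -1                       -1                      
  chi_3 (r->-1, s->1)        1             1               -1                   1                    -1                   1                        -1                      
  chi_4 (r->-1, s->-1)       1             1               -1                   1                    -1                   -1                       1                       
  chi_5 (2d, j=1)            2             -2              sqrt(2)              0                    -sqrt(2)             0                        0                       
  chi_6 (2d, j=2)            2             2               0                    -2                   0                    0                        0                       
  chi_7 (2d, j=3)            2             -2              -sqrt(2)             0                    sqrt(2)              0                        0                       

Spot check: chi_7 (2d, j=3) on {r^1, r^7} = -sqrt(2).

Derivation: D_8 has order 2*8 = 16 with 7 conjugacy classes, hence 7 irreducibles. Sum of squared dims 1 + 1 + 1 + 1 + 4 + 4 + 4 = 16 = |G|. Linear characters come from the abelianisation; the 2-dimensional irreps have character r^k -> 2*cos(2*pi*j*k/8), reflections -> 0.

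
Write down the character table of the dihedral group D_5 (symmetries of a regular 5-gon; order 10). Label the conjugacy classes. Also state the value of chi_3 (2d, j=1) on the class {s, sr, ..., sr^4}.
Conjugacy classes: {e} of size 1, {r^1, r^4} of size 2, {r^2, r^3} of size 2, {s, sr, ..., sr^4} of size 5.
Character table:
  irrep \ class              {e} (size 1)  {r^1, r^4} (size 2)  {r^2, r^3} (size 2)  {s, sr, ..., sr^4} (size 5)
  chi_1 (triv)               1             1                    1                    1                          
  chi_2 (sign: r->1, s->-1)  1             1                    1                    -1                         
  chi_3 (2d, j=1)            2             -1/2 + sqrt(5)/2     -sqrt(5)/2 - 1/2     0                          
  chi_4 (2d, j=2)            2             -sqrt(5)/2 - 1/2     -1/2 + sqrt(5)/2     0                          

Spot check: chi_3 (2d, j=1) on {s, sr, ..., sr^4} = 0.

Proof sketch: D_5 has order 2*5 = 10 with 4 conjugacy classes, hence 4 irreducibles. Sum of squared dims 1 + 1 + 4 + 4 = 10 = |G|. Linear characters come from the abelianisation; the 2-dimensional irreps have character r^k -> 2*cos(2*pi*j*k/5), reflections -> 0.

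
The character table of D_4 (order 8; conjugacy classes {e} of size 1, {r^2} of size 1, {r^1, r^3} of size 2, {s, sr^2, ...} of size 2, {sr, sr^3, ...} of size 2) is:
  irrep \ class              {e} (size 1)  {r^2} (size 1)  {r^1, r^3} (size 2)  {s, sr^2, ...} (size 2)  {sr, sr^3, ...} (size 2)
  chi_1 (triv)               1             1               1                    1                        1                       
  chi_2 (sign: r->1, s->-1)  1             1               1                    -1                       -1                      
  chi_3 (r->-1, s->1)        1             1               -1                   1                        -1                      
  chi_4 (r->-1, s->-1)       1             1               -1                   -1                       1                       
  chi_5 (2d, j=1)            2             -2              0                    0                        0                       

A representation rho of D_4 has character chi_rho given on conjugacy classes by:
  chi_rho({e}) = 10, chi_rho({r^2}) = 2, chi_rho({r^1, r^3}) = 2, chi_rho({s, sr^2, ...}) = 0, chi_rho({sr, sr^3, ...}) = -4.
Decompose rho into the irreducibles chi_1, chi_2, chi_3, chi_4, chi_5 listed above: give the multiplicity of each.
Multiplicities: chi_1: 1, chi_2: 3, chi_3: 2, chi_4: 0, chi_5: 2.

Reasoning: Use <chi_rho, chi> = (1/|G|) sum_C |C| * chi_rho(C) * conj(chi(C)) with |G| = 8 for each irreducible chi in the table:
  <chi_rho, chi_1> = (1/8)[1*(10)*conj(1) + 1*(2)*conj(1) + 2*(2)*conj(1) + 2*(0)*conj(1) + 2*(-4)*conj(1)]
      = (1/8)[(10) + (2) + (4) + (0) + (-8)] = 8/8 = 1
  <chi_rho, chi_2> = (1/8)[1*(10)*conj(1) + 1*(2)*conj(1) + 2*(2)*conj(1) + 2*(0)*conj(-1) + 2*(-4)*conj(-1)]
      = (1/8)[(10) + (2) + (4) + (0) + (8)] = 24/8 = 3
  <chi_rho, chi_3> = (1/8)[1*(10)*conj(1) + 1*(2)*conj(1) + 2*(2)*conj(-1) + 2*(0)*conj(1) + 2*(-4)*conj(-1)]
      = (1/8)[(10) + (2) + (-4) + (0) + (8)] = 16/8 = 2
  <chi_rho, chi_4> = (1/8)[1*(10)*conj(1) + 1*(2)*conj(1) + 2*(2)*conj(-1) + 2*(0)*conj(-1) + 2*(-4)*conj(1)]
      = (1/8)[(10) + (2) + (-4) + (0) + (-8)] = 0/8 = 0
  <chi_rho, chi_5> = (1/8)[1*(10)*conj(2) + 1*(2)*conj(-2) + 2*(2)*conj(0) + 2*(0)*conj(0) + 2*(-4)*conj(0)]
      = (1/8)[(20) + (-4) + (0) + (0) + (0)] = 16/8 = 2
Dimension check: dim(rho) = sum (mult * dim) = 1*1 + 3*1 + 2*1 + 0*1 + 2*2 = 10 = chi_rho(e) = 10.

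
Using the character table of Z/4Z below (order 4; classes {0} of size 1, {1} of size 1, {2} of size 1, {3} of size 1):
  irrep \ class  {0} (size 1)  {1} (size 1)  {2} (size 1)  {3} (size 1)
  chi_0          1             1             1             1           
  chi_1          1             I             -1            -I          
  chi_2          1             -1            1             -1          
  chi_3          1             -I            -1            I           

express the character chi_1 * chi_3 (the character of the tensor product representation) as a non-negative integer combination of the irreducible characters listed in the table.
chi_1 tensor chi_3 = chi_0 (all other irreducibles have multiplicity 0).

The character of a tensor product is the pointwise product (chi_1 * chi_3)(C) = chi_1(C) * chi_3(C):
  {0}: (1)*(1), {1}: (I)*(-I), {2}: (-1)*(-1), {3}: (-I)*(I)
so (chi_1 * chi_3) takes values
  {0} -> 1, {1} -> 1, {2} -> 1, {3} -> 1.
Now take the inner product of this character with each irreducible chi from the table, <chi_1*chi_3, chi> = (1/4) sum_C |C| (chi_1*chi_3)(C) conj(chi(C)):
  <chi_1*chi_3, chi_0> = (1/4)[1*(1)*conj(1) + 1*(1)*conj(1) + 1*(1)*conj(1) + 1*(1)*conj(1)]
      = (1/4)[(1) + (1) + (1) + (1)] = 4/4 = 1
  <chi_1*chi_3, chi_1> = (1/4)[1*(1)*conj(1) + 1*(1)*conj(I) + 1*(1)*conj(-1) + 1*(1)*conj(-I)]
      = (1/4)[(1) + (-I) + (-1) + (I)] = 0/4 = 0
  <chi_1*chi_3, chi_2> = (1/4)[1*(1)*conj(1) + 1*(1)*conj(-1) + 1*(1)*conj(1) + 1*(1)*conj(-1)]
      = (1/4)[(1) + (-1) + (1) + (-1)] = 0/4 = 0
  <chi_1*chi_3, chi_3> = (1/4)[1*(1)*conj(1) + 1*(1)*conj(-I) + 1*(1)*conj(-1) + 1*(1)*conj(I)]
      = (1/4)[(1) + (I) + (-1) + (-I)] = 0/4 = 0
(Exp terms are combined using exp(i*s)*conj(exp(i*t)) = exp(i*(s-t)), and sums of them are collapsed using the identity that for every m > 1 the m distinct m-th roots of unity sum to 0, e.g. 1 + exp(2*I*pi/3) + exp(-2*I*pi/3) = 0.)
Hence the multiplicities are chi_0: 1. Dimension check: dim(chi_1)*dim(chi_3) = 1*1 = 1 and sum (mult * dim) = 1*1 = 1.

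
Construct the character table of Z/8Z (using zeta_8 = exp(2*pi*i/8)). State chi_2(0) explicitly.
Character table of Z/8Z (irreps indexed chi_0,...,chi_7 with chi_k(m) = zeta_8^(k*m), zeta_8 = exp(2*pi*i/8)):
  irrep \ class  {0} (size 1)  {1} (size 1)    {2} (size 1)  {3} (size 1)    {4} (size 1)  {5} (size 1)    {6} (size 1)  {7} (size 1)  
  chi_0          1             1               1             1               1             1               1             1             
  chi_1          1             exp(I*pi/4)     I             exp(3*I*pi/4)   -1            exp(-3*I*pi/4)  -I            exp(-I*pi/4)  
  chi_2          1             I               -1            -I              1             I               -1            -I            
  chi_3          1             exp(3*I*pi/4)   -I            exp(I*pi/4)     -1            exp(-I*pi/4)    I             exp(-3*I*pi/4)
  chi_4          1             -1              1             -1              1             -1              1             -1            
  chi_5          1             exp(-3*I*pi/4)  I             exp(-I*pi/4)    -1            exp(I*pi/4)     -I            exp(3*I*pi/4) 
  chi_6          1             -I              -1            I               1             -I              -1            I             
  chi_7          1             exp(-I*pi/4)    -I            exp(-3*I*pi/4)  -1            exp(3*I*pi/4)   I             exp(I*pi/4)   

Spot check: chi_2(0) = zeta_8^(2*0) = zeta_8^0 = 1.

Working: Z/8Z is abelian, so all 8 irreducible complex representations are 1-dimensional. They are given by chi_k(m) = zeta_8^(k*m) for k = 0,...,7. Row orthogonality: sum_m chi_k(m) conj(chi_l(m)) = 8 * [k = l].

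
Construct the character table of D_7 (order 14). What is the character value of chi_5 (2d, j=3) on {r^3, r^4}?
Conjugacy classes: {e} of size 1, {r^1, r^6} of size 2, {r^2, r^5} of size 2, {r^3, r^4} of size 2, {s, sr, ..., sr^6} of size 7.
Character table:
  irrep \ class              {e} (size 1)  {r^1, r^6} (size 2)  {r^2, r^5} (size 2)  {r^3, r^4} (size 2)  {s, sr, ..., sr^6} (size 7)
  chi_1 (triv)               1             1                    1                    1                    1                          
  chi_2 (sign: r->1, s->-1)  1             1                    1                    1                    -1                         
  chi_3 (2d, j=1)            2             2*cos(2*pi/7)        -2*cos(3*pi/7)       -2*cos(pi/7)         0                          
  chi_4 (2d, j=2)            2             -2*cos(3*pi/7)       -2*cos(pi/7)         2*cos(2*pi/7)        0                          
  chi_5 (2d, j=3)            2             -2*cos(pi/7)         2*cos(2*pi/7)        -2*cos(3*pi/7)       0                          

Spot check: chi_5 (2d, j=3) on {r^3, r^4} = -2*cos(3*pi/7).

Justification: D_7 has order 2*7 = 14 with 5 conjugacy classes, hence 5 irreducibles. Sum of squared dims 1 + 1 + 4 + 4 + 4 = 14 = |G|. Linear characters come from the abelianisation; the 2-dimensional irreps have character r^k -> 2*cos(2*pi*j*k/7), reflections -> 0.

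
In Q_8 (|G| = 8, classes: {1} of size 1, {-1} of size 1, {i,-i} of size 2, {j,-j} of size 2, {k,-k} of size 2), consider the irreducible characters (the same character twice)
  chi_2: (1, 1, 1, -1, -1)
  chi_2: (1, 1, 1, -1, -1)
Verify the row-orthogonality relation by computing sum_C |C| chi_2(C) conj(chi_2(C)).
Sum = 8 = |G| = 8; so <chi_2, chi_2> = 1 (norm-1 confirms irreducibility).

Working: Compute term by term over conjugacy classes (|C| * chi_2(C) * conj(chi_2(C))):
  1*(1)*conj(1) + 1*(1)*conj(1) + 2*(1)*conj(1) + 2*(-1)*conj(-1) + 2*(-1)*conj(-1)
  = (1) + (1) + (2) + (2) + (2)
  = 8.
Dividing by |G| = 8 gives 8/8 = 1, matching the row-orthogonality relation <chi_2, chi_2> = [chi_2 = chi_2].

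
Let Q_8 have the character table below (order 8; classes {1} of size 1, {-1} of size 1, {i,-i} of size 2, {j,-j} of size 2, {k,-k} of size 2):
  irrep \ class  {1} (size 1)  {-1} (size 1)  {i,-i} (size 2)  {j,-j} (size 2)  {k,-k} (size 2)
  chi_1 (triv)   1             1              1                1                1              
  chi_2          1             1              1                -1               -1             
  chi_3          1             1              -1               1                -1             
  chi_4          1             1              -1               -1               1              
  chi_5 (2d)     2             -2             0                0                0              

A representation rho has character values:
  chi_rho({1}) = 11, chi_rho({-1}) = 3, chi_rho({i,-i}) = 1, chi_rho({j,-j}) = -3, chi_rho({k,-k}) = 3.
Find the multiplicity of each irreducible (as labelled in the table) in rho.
Multiplicities: chi_1: 2, chi_2: 2, chi_3: 0, chi_4: 3, chi_5: 2.

Justification: Use <chi_rho, chi> = (1/|G|) sum_C |C| * chi_rho(C) * conj(chi(C)) with |G| = 8 for each irreducible chi in the table:
  <chi_rho, chi_1> = (1/8)[1*(11)*conj(1) + 1*(3)*conj(1) + 2*(1)*conj(1) + 2*(-3)*conj(1) + 2*(3)*conj(1)]
      = (1/8)[(11) + (3) + (2) + (-6) + (6)] = 16/8 = 2
  <chi_rho, chi_2> = (1/8)[1*(11)*conj(1) + 1*(3)*conj(1) + 2*(1)*conj(1) + 2*(-3)*conj(-1) + 2*(3)*conj(-1)]
      = (1/8)[(11) + (3) + (2) + (6) + (-6)] = 16/8 = 2
  <chi_rho, chi_3> = (1/8)[1*(11)*conj(1) + 1*(3)*conj(1) + 2*(1)*conj(-1) + 2*(-3)*conj(1) + 2*(3)*conj(-1)]
      = (1/8)[(11) + (3) + (-2) + (-6) + (-6)] = 0/8 = 0
  <chi_rho, chi_4> = (1/8)[1*(11)*conj(1) + 1*(3)*conj(1) + 2*(1)*conj(-1) + 2*(-3)*conj(-1) + 2*(3)*conj(1)]
      = (1/8)[(11) + (3) + (-2) + (6) + (6)] = 24/8 = 3
  <chi_rho, chi_5> = (1/8)[1*(11)*conj(2) + 1*(3)*conj(-2) + 2*(1)*conj(0) + 2*(-3)*conj(0) + 2*(3)*conj(0)]
      = (1/8)[(22) + (-6) + (0) + (0) + (0)] = 16/8 = 2
Dimension check: dim(rho) = sum (mult * dim) = 2*1 + 2*1 + 0*1 + 3*1 + 2*2 = 11 = chi_rho(e) = 11.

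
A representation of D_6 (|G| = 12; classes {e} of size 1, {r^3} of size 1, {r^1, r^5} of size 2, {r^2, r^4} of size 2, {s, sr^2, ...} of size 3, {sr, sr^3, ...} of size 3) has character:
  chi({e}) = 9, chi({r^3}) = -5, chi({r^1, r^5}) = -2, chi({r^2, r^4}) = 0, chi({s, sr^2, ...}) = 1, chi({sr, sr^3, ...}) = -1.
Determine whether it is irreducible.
Not irreducible (reducible): <chi, chi> = 10 > 1.

Justification: <chi, chi> = (1/|G|) sum_C |C| * |chi(C)|^2 = (1/12)[1*|9|^2 + 1*|-5|^2 + 2*|-2|^2 + 2*|0|^2 + 3*|1|^2 + 3*|-1|^2]
  = (1/12)[(81) + (25) + (8) + (0) + (3) + (3)] = 120/12 = 10.
A character is irreducible iff <chi, chi> = 1, so this representation is reducible.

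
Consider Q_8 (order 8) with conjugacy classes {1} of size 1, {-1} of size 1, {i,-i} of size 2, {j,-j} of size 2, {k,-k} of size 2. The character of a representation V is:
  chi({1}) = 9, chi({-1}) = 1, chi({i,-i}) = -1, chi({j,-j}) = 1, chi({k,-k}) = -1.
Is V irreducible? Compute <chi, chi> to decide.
Not irreducible (reducible): <chi, chi> = 11 > 1.

Explanation: <chi, chi> = (1/|G|) sum_C |C| * |chi(C)|^2 = (1/8)[1*|9|^2 + 1*|1|^2 + 2*|-1|^2 + 2*|1|^2 + 2*|-1|^2]
  = (1/8)[(81) + (1) + (2) + (2) + (2)] = 88/8 = 11.
A character is irreducible iff <chi, chi> = 1, so this representation is reducible.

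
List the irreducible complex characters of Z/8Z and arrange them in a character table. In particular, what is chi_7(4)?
Character table of Z/8Z (irreps indexed chi_0,...,chi_7 with chi_k(m) = zeta_8^(k*m), zeta_8 = exp(2*pi*i/8)):
  irrep \ class  {0} (size 1)  {1} (size 1)    {2} (size 1)  {3} (size 1)    {4} (size 1)  {5} (size 1)    {6} (size 1)  {7} (size 1)  
  chi_0          1             1               1             1               1             1               1             1             
  chi_1          1             exp(I*pi/4)     I             exp(3*I*pi/4)   -1            exp(-3*I*pi/4)  -I            exp(-I*pi/4)  
  chi_2          1             I               -1            -I              1             I               -1            -I            
  chi_3          1             exp(3*I*pi/4)   -I            exp(I*pi/4)     -1            exp(-I*pi/4)    I             exp(-3*I*pi/4)
  chi_4          1             -1              1             -1              1             -1              1             -1            
  chi_5          1             exp(-3*I*pi/4)  I             exp(-I*pi/4)    -1            exp(I*pi/4)     -I            exp(3*I*pi/4) 
  chi_6          1             -I              -1            I               1             -I              -1            I             
  chi_7          1             exp(-I*pi/4)    -I            exp(-3*I*pi/4)  -1            exp(3*I*pi/4)   I             exp(I*pi/4)   

Spot check: chi_7(4) = zeta_8^(7*4) = zeta_8^28 = -1.

Proof sketch: Z/8Z is abelian, so all 8 irreducible complex representations are 1-dimensional. They are given by chi_k(m) = zeta_8^(k*m) for k = 0,...,7. Row orthogonality: sum_m chi_k(m) conj(chi_l(m)) = 8 * [k = l].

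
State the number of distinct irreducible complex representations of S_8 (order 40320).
22

Argument: The number of irreducible complex representations of a finite group equals its number of conjugacy classes. Conjugacy classes in S_8 correspond to cycle types, i.e. partitions of 8; there are p(8) = 22 of them, so S_8 (order 40320) has exactly 22 irreducible complex representations.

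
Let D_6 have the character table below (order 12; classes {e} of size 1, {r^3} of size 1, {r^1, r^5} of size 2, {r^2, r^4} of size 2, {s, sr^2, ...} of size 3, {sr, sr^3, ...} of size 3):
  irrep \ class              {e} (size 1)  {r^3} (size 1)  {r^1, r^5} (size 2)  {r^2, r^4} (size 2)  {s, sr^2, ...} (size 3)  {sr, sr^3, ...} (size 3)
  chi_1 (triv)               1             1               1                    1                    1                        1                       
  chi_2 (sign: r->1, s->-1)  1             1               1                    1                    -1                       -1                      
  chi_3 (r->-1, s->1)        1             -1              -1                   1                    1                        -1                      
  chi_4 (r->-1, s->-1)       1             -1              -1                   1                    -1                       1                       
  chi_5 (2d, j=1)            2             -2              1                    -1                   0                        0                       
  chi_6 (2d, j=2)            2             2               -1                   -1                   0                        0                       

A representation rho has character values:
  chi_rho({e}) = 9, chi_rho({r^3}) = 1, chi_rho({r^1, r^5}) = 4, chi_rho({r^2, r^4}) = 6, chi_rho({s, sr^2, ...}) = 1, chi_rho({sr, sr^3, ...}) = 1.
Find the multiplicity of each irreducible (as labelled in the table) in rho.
Multiplicities: chi_1: 3, chi_2: 2, chi_3: 1, chi_4: 1, chi_5: 1, chi_6: 0.

Use <chi_rho, chi> = (1/|G|) sum_C |C| * chi_rho(C) * conj(chi(C)) with |G| = 12 for each irreducible chi in the table:
  <chi_rho, chi_1> = (1/12)[1*(9)*conj(1) + 1*(1)*conj(1) + 2*(4)*conj(1) + 2*(6)*conj(1) + 3*(1)*conj(1) + 3*(1)*conj(1)]
      = (1/12)[(9) + (1) + (8) + (12) + (3) + (3)] = 36/12 = 3
  <chi_rho, chi_2> = (1/12)[1*(9)*conj(1) + 1*(1)*conj(1) + 2*(4)*conj(1) + 2*(6)*conj(1) + 3*(1)*conj(-1) + 3*(1)*conj(-1)]
      = (1/12)[(9) + (1) + (8) + (12) + (-3) + (-3)] = 24/12 = 2
  <chi_rho, chi_3> = (1/12)[1*(9)*conj(1) + 1*(1)*conj(-1) + 2*(4)*conj(-1) + 2*(6)*conj(1) + 3*(1)*conj(1) + 3*(1)*conj(-1)]
      = (1/12)[(9) + (-1) + (-8) + (12) + (3) + (-3)] = 12/12 = 1
  <chi_rho, chi_4> = (1/12)[1*(9)*conj(1) + 1*(1)*conj(-1) + 2*(4)*conj(-1) + 2*(6)*conj(1) + 3*(1)*conj(-1) + 3*(1)*conj(1)]
      = (1/12)[(9) + (-1) + (-8) + (12) + (-3) + (3)] = 12/12 = 1
  <chi_rho, chi_5> = (1/12)[1*(9)*conj(2) + 1*(1)*conj(-2) + 2*(4)*conj(1) + 2*(6)*conj(-1) + 3*(1)*conj(0) + 3*(1)*conj(0)]
      = (1/12)[(18) + (-2) + (8) + (-12) + (0) + (0)] = 12/12 = 1
  <chi_rho, chi_6> = (1/12)[1*(9)*conj(2) + 1*(1)*conj(2) + 2*(4)*conj(-1) + 2*(6)*conj(-1) + 3*(1)*conj(0) + 3*(1)*conj(0)]
      = (1/12)[(18) + (2) + (-8) + (-12) + (0) + (0)] = 0/12 = 0
Dimension check: dim(rho) = sum (mult * dim) = 3*1 + 2*1 + 1*1 + 1*1 + 1*2 + 0*2 = 9 = chi_rho(e) = 9.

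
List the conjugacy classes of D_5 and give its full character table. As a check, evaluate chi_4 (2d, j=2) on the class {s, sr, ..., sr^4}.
Conjugacy classes: {e} of size 1, {r^1, r^4} of size 2, {r^2, r^3} of size 2, {s, sr, ..., sr^4} of size 5.
Character table:
  irrep \ class              {e} (size 1)  {r^1, r^4} (size 2)  {r^2, r^3} (size 2)  {s, sr, ..., sr^4} (size 5)
  chi_1 (triv)               1             1                    1                    1                          
  chi_2 (sign: r->1, s->-1)  1             1                    1                    -1                         
  chi_3 (2d, j=1)            2             -1/2 + sqrt(5)/2     -sqrt(5)/2 - 1/2     0                          
  chi_4 (2d, j=2)            2             -sqrt(5)/2 - 1/2     -1/2 + sqrt(5)/2     0                          

Spot check: chi_4 (2d, j=2) on {s, sr, ..., sr^4} = 0.

Argument: D_5 has order 2*5 = 10 with 4 conjugacy classes, hence 4 irreducibles. Sum of squared dims 1 + 1 + 4 + 4 = 10 = |G|. Linear characters come from the abelianisation; the 2-dimensional irreps have character r^k -> 2*cos(2*pi*j*k/5), reflections -> 0.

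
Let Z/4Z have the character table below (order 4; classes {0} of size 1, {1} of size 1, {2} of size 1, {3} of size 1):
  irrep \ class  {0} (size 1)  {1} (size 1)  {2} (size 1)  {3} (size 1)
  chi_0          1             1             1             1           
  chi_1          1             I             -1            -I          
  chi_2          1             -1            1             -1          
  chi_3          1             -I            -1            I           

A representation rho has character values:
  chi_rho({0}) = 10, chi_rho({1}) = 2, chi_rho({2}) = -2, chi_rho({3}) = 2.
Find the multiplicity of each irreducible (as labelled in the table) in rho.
Multiplicities: chi_0: 3, chi_1: 3, chi_2: 1, chi_3: 3.

Argument: Use <chi_rho, chi> = (1/|G|) sum_C |C| * chi_rho(C) * conj(chi(C)) with |G| = 4 for each irreducible chi in the table:
  <chi_rho, chi_0> = (1/4)[1*(10)*conj(1) + 1*(2)*conj(1) + 1*(-2)*conj(1) + 1*(2)*conj(1)]
      = (1/4)[(10) + (2) + (-2) + (2)] = 12/4 = 3
  <chi_rho, chi_1> = (1/4)[1*(10)*conj(1) + 1*(2)*conj(I) + 1*(-2)*conj(-1) + 1*(2)*conj(-I)]
      = (1/4)[(10) + (-2*I) + (2) + (2*I)] = 12/4 = 3
  <chi_rho, chi_2> = (1/4)[1*(10)*conj(1) + 1*(2)*conj(-1) + 1*(-2)*conj(1) + 1*(2)*conj(-1)]
      = (1/4)[(10) + (-2) + (-2) + (-2)] = 4/4 = 1
  <chi_rho, chi_3> = (1/4)[1*(10)*conj(1) + 1*(2)*conj(-I) + 1*(-2)*conj(-1) + 1*(2)*conj(I)]
      = (1/4)[(10) + (2*I) + (2) + (-2*I)] = 12/4 = 3
(Exp terms are combined using exp(i*s)*conj(exp(i*t)) = exp(i*(s-t)), and sums of them are collapsed using the identity that for every m > 1 the m distinct m-th roots of unity sum to 0, e.g. 1 + exp(2*I*pi/3) + exp(-2*I*pi/3) = 0.)
Dimension check: dim(rho) = sum (mult * dim) = 3*1 + 3*1 + 1*1 + 3*1 = 10 = chi_rho(e) = 10.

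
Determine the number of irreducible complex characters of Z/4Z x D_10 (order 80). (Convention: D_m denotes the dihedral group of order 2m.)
32

Reasoning: The number of irreducible complex representations of a finite group equals its number of conjugacy classes. For a direct product, #classes(G x H) = #classes(G) * #classes(H). Z/4Z has 4 classes (abelian), D_10 has 8 classes, so 4 * 8 = 32, so Z/4Z x D_10 (order 80) has exactly 32 irreducible complex representations.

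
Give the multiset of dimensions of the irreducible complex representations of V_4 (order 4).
Dimensions: 1, 1, 1, 1

Reasoning: There are 4 irreducibles (= number of conjugacy classes). Their dimensions d_i satisfy sum d_i^2 = |G| = 4: 1 + 1 + 1 + 1 = 4.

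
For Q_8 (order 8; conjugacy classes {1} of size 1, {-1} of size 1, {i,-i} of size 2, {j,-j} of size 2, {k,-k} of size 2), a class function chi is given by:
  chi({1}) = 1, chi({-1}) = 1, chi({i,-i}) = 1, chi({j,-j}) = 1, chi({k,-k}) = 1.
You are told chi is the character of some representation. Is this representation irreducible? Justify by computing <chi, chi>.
Irreducible: <chi, chi> = 1.

Working: <chi, chi> = (1/|G|) sum_C |C| * |chi(C)|^2 = (1/8)[1*|1|^2 + 1*|1|^2 + 2*|1|^2 + 2*|1|^2 + 2*|1|^2]
  = (1/8)[(1) + (1) + (2) + (2) + (2)] = 8/8 = 1.
A character is irreducible iff <chi, chi> = 1, so this representation is irreducible.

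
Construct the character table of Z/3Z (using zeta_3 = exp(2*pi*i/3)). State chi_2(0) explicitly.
Character table of Z/3Z (irreps indexed chi_0,...,chi_2 with chi_k(m) = zeta_3^(k*m), zeta_3 = exp(2*pi*i/3)):
  irrep \ class  {0} (size 1)  {1} (size 1)    {2} (size 1)  
  chi_0          1             1               1             
  chi_1          1             exp(2*I*pi/3)   exp(-2*I*pi/3)
  chi_2          1             exp(-2*I*pi/3)  exp(2*I*pi/3) 

Spot check: chi_2(0) = zeta_3^(2*0) = zeta_3^0 = 1.

Argument: Z/3Z is abelian, so all 3 irreducible complex representations are 1-dimensional. They are given by chi_k(m) = zeta_3^(k*m) for k = 0,...,2. Row orthogonality: sum_m chi_k(m) conj(chi_l(m)) = 3 * [k = l].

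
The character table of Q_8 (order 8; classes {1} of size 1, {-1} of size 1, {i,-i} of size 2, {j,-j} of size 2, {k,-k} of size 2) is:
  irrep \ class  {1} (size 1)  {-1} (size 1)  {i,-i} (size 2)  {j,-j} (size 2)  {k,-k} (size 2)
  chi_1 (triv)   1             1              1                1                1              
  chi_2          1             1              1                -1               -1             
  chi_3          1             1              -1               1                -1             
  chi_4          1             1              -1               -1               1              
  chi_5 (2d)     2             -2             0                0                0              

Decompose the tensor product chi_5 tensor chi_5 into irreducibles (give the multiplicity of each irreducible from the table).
chi_5 tensor chi_5 = chi_1 + chi_2 + chi_3 + chi_4 (all other irreducibles have multiplicity 0).

Proof sketch: The character of a tensor product is the pointwise product (chi_5 * chi_5)(C) = chi_5(C) * chi_5(C):
  {1}: (2)*(2), {-1}: (-2)*(-2), {i,-i}: (0)*(0), {j,-j}: (0)*(0), {k,-k}: (0)*(0)
so (chi_5 * chi_5) takes values
  {1} -> 4, {-1} -> 4, {i,-i} -> 0, {j,-j} -> 0, {k,-k} -> 0.
Now take the inner product of this character with each irreducible chi from the table, <chi_5*chi_5, chi> = (1/8) sum_C |C| (chi_5*chi_5)(C) conj(chi(C)):
  <chi_5*chi_5, chi_1> = (1/8)[1*(4)*conj(1) + 1*(4)*conj(1) + 2*(0)*conj(1) + 2*(0)*conj(1) + 2*(0)*conj(1)]
      = (1/8)[(4) + (4) + (0) + (0) + (0)] = 8/8 = 1
  <chi_5*chi_5, chi_2> = (1/8)[1*(4)*conj(1) + 1*(4)*conj(1) + 2*(0)*conj(1) + 2*(0)*conj(-1) + 2*(0)*conj(-1)]
      = (1/8)[(4) + (4) + (0) + (0) + (0)] = 8/8 = 1
  <chi_5*chi_5, chi_3> = (1/8)[1*(4)*conj(1) + 1*(4)*conj(1) + 2*(0)*conj(-1) + 2*(0)*conj(1) + 2*(0)*conj(-1)]
      = (1/8)[(4) + (4) + (0) + (0) + (0)] = 8/8 = 1
  <chi_5*chi_5, chi_4> = (1/8)[1*(4)*conj(1) + 1*(4)*conj(1) + 2*(0)*conj(-1) + 2*(0)*conj(-1) + 2*(0)*conj(1)]
      = (1/8)[(4) + (4) + (0) + (0) + (0)] = 8/8 = 1
  <chi_5*chi_5, chi_5> = (1/8)[1*(4)*conj(2) + 1*(4)*conj(-2) + 2*(0)*conj(0) + 2*(0)*conj(0) + 2*(0)*conj(0)]
      = (1/8)[(8) + (-8) + (0) + (0) + (0)] = 0/8 = 0
Hence the multiplicities are chi_1: 1, chi_2: 1, chi_3: 1, chi_4: 1. Dimension check: dim(chi_5)*dim(chi_5) = 2*2 = 4 and sum (mult * dim) = 1*1 + 1*1 + 1*1 + 1*1 = 4.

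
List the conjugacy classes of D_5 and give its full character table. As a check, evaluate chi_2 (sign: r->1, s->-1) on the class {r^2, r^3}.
Conjugacy classes: {e} of size 1, {r^1, r^4} of size 2, {r^2, r^3} of size 2, {s, sr, ..., sr^4} of size 5.
Character table:
  irrep \ class              {e} (size 1)  {r^1, r^4} (size 2)  {r^2, r^3} (size 2)  {s, sr, ..., sr^4} (size 5)
  chi_1 (triv)               1             1                    1                    1                          
  chi_2 (sign: r->1, s->-1)  1             1                    1                    -1                         
  chi_3 (2d, j=1)            2             -1/2 + sqrt(5)/2     -sqrt(5)/2 - 1/2     0                          
  chi_4 (2d, j=2)            2             -sqrt(5)/2 - 1/2     -1/2 + sqrt(5)/2     0                          

Spot check: chi_2 (sign: r->1, s->-1) on {r^2, r^3} = 1.

Why: D_5 has order 2*5 = 10 with 4 conjugacy classes, hence 4 irreducibles. Sum of squared dims 1 + 1 + 4 + 4 = 10 = |G|. Linear characters come from the abelianisation; the 2-dimensional irreps have character r^k -> 2*cos(2*pi*j*k/5), reflections -> 0.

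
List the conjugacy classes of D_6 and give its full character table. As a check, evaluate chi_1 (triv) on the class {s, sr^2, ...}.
Conjugacy classes: {e} of size 1, {r^3} of size 1, {r^1, r^5} of size 2, {r^2, r^4} of size 2, {s, sr^2, ...} of size 3, {sr, sr^3, ...} of size 3.
Character table:
  irrep \ class              {e} (size 1)  {r^3} (size 1)  {r^1, r^5} (size 2)  {r^2, r^4} (size 2)  {s, sr^2, ...} (size 3)  {sr, sr^3, ...} (size 3)
  chi_1 (triv)               1             1               1                    1                    1                        1                       
  chi_2 (sign: r->1, s->-1)  1             1               1                    1                    -1                       -1                      
  chi_3 (r->-1, s->1)        1             -1              -1                   1                    1                        -1                      
  chi_4 (r->-1, s->-1)       1             -1              -1                   1                    -1                       1                       
  chi_5 (2d, j=1)            2             -2              1                    -1                   0                        0                       
  chi_6 (2d, j=2)            2             2               -1                   -1                   0                        0                       

Spot check: chi_1 (triv) on {s, sr^2, ...} = 1.

Proof sketch: D_6 has order 2*6 = 12 with 6 conjugacy classes, hence 6 irreducibles. Sum of squared dims 1 + 1 + 1 + 1 + 4 + 4 = 12 = |G|. Linear characters come from the abelianisation; the 2-dimensional irreps have character r^k -> 2*cos(2*pi*j*k/6), reflections -> 0.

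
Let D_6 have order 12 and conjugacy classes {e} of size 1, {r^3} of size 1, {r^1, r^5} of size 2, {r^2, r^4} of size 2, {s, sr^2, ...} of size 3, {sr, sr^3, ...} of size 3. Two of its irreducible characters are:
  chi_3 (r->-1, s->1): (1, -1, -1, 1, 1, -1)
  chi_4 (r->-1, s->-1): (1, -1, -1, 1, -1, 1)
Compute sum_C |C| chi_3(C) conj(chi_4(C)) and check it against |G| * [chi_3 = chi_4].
Sum = 0; so <chi_3, chi_4> = 0 (distinct irreducibles are orthogonal).

Why: Compute term by term over conjugacy classes (|C| * chi_3(C) * conj(chi_4(C))):
  1*(1)*conj(1) + 1*(-1)*conj(-1) + 2*(-1)*conj(-1) + 2*(1)*conj(1) + 3*(1)*conj(-1) + 3*(-1)*conj(1)
  = (1) + (1) + (2) + (2) + (-3) + (-3)
  = 0.
Dividing by |G| = 12 gives 0/12 = 0, matching the row-orthogonality relation <chi_3, chi_4> = [chi_3 = chi_4].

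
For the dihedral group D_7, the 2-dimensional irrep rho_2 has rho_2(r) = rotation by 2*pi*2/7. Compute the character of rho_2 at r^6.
chi_{rho_2}(r^6) = 2*cos(2*pi*2*6/7) = -2*cos(3*pi/7)

Why: rho_2(r^6) is rotation by angle 2*pi*2*6/7, whose trace is 2*cos(2*pi*2*6/7) = -2*cos(3*pi/7).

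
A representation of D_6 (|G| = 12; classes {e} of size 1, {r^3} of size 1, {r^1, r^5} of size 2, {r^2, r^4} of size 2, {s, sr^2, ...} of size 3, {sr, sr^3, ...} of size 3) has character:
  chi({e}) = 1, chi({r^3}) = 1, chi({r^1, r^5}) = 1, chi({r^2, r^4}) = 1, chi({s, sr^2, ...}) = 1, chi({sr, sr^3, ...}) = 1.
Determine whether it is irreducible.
Irreducible: <chi, chi> = 1.

Proof sketch: <chi, chi> = (1/|G|) sum_C |C| * |chi(C)|^2 = (1/12)[1*|1|^2 + 1*|1|^2 + 2*|1|^2 + 2*|1|^2 + 3*|1|^2 + 3*|1|^2]
  = (1/12)[(1) + (1) + (2) + (2) + (3) + (3)] = 12/12 = 1.
A character is irreducible iff <chi, chi> = 1, so this representation is irreducible.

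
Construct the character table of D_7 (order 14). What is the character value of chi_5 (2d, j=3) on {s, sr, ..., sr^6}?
Conjugacy classes: {e} of size 1, {r^1, r^6} of size 2, {r^2, r^5} of size 2, {r^3, r^4} of size 2, {s, sr, ..., sr^6} of size 7.
Character table:
  irrep \ class              {e} (size 1)  {r^1, r^6} (size 2)  {r^2, r^5} (size 2)  {r^3, r^4} (size 2)  {s, sr, ..., sr^6} (size 7)
  chi_1 (triv)               1             1                    1                    1                    1                          
  chi_2 (sign: r->1, s->-1)  1             1                    1                    1                    -1                         
  chi_3 (2d, j=1)            2             2*cos(2*pi/7)        -2*cos(3*pi/7)       -2*cos(pi/7)         0                          
  chi_4 (2d, j=2)            2             -2*cos(3*pi/7)       -2*cos(pi/7)         2*cos(2*pi/7)        0                          
  chi_5 (2d, j=3)            2             -2*cos(pi/7)         2*cos(2*pi/7)        -2*cos(3*pi/7)       0                          

Spot check: chi_5 (2d, j=3) on {s, sr, ..., sr^6} = 0.

Details: D_7 has order 2*7 = 14 with 5 conjugacy classes, hence 5 irreducibles. Sum of squared dims 1 + 1 + 4 + 4 + 4 = 14 = |G|. Linear characters come from the abelianisation; the 2-dimensional irreps have character r^k -> 2*cos(2*pi*j*k/7), reflections -> 0.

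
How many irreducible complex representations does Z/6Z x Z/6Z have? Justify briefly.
36

Solution. The number of irreducible complex representations of a finite group equals its number of conjugacy classes. Z/6Z x Z/6Z is abelian of order 36, so every element is its own conjugacy class: 36 classes, so Z/6Z x Z/6Z (order 36) has exactly 36 irreducible complex representations.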